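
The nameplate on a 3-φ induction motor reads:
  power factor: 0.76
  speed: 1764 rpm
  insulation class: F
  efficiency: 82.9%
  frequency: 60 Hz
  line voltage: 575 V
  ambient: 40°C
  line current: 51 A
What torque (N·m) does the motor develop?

P_in = √3·V·I·cosφ = 1.732 × 575 × 51 × 0.76 = 38601 W
P_out = η·P_in = 0.829 × 38601 = 32000 W
n = 1764 rpm
ω = 2π×1764/60 = 184.7 rad/s
τ = P_out/ω = 32000/184.7 = 173 N·m

173 N·m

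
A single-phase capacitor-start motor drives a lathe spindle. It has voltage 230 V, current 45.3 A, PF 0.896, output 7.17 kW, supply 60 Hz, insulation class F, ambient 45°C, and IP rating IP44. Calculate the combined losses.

P_in = V·I·cosφ = 230×45.3×0.896 = 9335 W
P_out = 7170 W
Losses = P_in − P_out = 9335 − 7170 = 2165 W

2170 W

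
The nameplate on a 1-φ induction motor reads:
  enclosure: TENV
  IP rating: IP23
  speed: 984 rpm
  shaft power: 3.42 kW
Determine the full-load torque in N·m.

33.2 N·m

ω = 2π × 984/60 = 103 rad/s
τ = P/ω = 3420/103 = 33.2 N·m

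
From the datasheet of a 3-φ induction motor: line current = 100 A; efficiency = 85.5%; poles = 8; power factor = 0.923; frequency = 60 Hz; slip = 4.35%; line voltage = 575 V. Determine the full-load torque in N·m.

872 N·m

P_in = √3·V·I·cosφ = 1.732 × 575 × 100 × 0.923 = 91922 W
P_out = η·P_in = 0.855 × 91922 = 78593 W
n_s = 120×60/8 = 900 rpm; n = 900×(1−0.0435) = 861 rpm
ω = 2π×861/60 = 90.16 rad/s
τ = P_out/ω = 78593/90.16 = 872 N·m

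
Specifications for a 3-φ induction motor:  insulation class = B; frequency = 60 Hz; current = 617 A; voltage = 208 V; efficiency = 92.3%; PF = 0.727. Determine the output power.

149 kW

P_in = √3·V·I·cosφ = 1.732 × 208 × 617 × 0.727 = 161596 W
P_out = η·P_in = 0.923 × 161596 = 149153 W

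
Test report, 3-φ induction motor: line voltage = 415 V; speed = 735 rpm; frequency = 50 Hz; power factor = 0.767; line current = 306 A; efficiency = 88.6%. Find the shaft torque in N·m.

1940 N·m

P_in = √3·V·I·cosφ = 1.732 × 415 × 306 × 0.767 = 168699 W
P_out = η·P_in = 0.886 × 168699 = 149467 W
n = 735 rpm
ω = 2π×735/60 = 76.97 rad/s
τ = P_out/ω = 149467/76.97 = 1940 N·m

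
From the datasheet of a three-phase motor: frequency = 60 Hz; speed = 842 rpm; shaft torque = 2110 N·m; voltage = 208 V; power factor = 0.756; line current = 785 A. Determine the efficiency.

ω = 2π × 842/60 = 88.17 rad/s; P_out = τω = 2110 × 88.17 = 186039 W
P_in = √3·V_L·I_L·cosφ = 1.732 × 208 × 785 × 0.756 = 213798 W
η = P_out / P_in = 186039 / 213798 = 0.870 = 87.0%

87.0 %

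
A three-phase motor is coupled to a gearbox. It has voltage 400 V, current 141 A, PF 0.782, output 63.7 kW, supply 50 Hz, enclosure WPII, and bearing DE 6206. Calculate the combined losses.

P_in = √3·V·I·cosφ = 1.732×400×141×0.782 = 76390 W
P_out = 63700 W
Losses = P_in − P_out = 76390 − 63700 = 12690 W

12.7 kW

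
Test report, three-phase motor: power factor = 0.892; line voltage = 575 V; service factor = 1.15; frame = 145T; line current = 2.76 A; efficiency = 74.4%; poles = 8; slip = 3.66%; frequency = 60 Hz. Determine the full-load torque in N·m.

20.1 N·m

P_in = √3·V·I·cosφ = 1.732 × 575 × 2.76 × 0.892 = 2452 W
P_out = η·P_in = 0.744 × 2452 = 1824 W
n_s = 120×60/8 = 900 rpm; n = 900×(1−0.0366) = 867 rpm
ω = 2π×867/60 = 90.79 rad/s
τ = P_out/ω = 1824/90.79 = 20.1 N·m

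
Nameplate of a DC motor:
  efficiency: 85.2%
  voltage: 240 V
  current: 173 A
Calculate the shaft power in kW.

35.4 kW

P_in = V·I = 240 × 173 = 41520 W
P_out = η·P_in = 0.852 × 41520 = 35375 W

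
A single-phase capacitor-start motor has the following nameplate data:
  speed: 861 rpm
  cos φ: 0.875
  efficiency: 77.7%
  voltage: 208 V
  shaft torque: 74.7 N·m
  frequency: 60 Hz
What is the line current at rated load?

47.6 A

ω = 2π×861/60 = 90.16 rad/s; P_out = τω = 74.7 × 90.16 = 6735 W
P_in = P_out / η = 6735 / 0.777 = 8668 W
I = P_in / (V·cosφ) = 8668 / (208 × 0.875) = 47.6 A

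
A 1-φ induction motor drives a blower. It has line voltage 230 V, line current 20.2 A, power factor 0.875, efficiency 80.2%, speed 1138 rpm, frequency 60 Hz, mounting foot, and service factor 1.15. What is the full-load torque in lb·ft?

20.2 lb·ft

P_in = V·I·cosφ = 230 × 20.2 × 0.875 = 4065 W
P_out = η·P_in = 0.802 × 4065 = 3260 W
n = 1138 rpm
ω = 2π×1138/60 = 119.2 rad/s
τ = P_out/ω = 3260/119.2 = 27.35 N·m
In lb·ft: 27.35/1.356 = 20.2 lb·ft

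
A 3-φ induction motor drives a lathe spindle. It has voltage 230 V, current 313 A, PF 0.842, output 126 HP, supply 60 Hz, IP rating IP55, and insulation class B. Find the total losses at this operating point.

11000 W

P_in = √3·V·I·cosφ = 1.732×230×313×0.842 = 104986 W
P_out = 126×746 = 93996 W
Losses = P_in − P_out = 104986 − 93996 = 10990 W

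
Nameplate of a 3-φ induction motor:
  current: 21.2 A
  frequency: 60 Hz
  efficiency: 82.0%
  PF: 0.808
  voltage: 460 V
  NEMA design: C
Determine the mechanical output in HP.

P_in = √3·V·I·cosφ = 1.732 × 460 × 21.2 × 0.808 = 13647 W
P_out = η·P_in = 0.82 × 13647 = 11191 W
= 11191/746 = 15 HP

15 HP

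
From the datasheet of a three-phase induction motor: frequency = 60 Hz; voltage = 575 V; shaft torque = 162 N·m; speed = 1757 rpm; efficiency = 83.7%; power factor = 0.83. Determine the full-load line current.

43.1 A

ω = 2π×1757/60 = 184 rad/s; P_out = τω = 162 × 184 = 29808 W
P_in = P_out / η = 29808 / 0.837 = 35613 W
I_L = P_in / (√3·V_L·cosφ) = 35613 / (1.732 × 575 × 0.83) = 43.1 A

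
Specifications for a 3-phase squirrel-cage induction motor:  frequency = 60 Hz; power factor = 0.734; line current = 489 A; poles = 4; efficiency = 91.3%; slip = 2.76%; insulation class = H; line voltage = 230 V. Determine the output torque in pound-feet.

525 lb·ft

P_in = √3·V·I·cosφ = 1.732 × 230 × 489 × 0.734 = 142982 W
P_out = η·P_in = 0.913 × 142982 = 130543 W
n_s = 120×60/4 = 1800 rpm; n = 1800×(1−0.0276) = 1750 rpm
ω = 2π×1750/60 = 183.3 rad/s
τ = P_out/ω = 130543/183.3 = 712.2 N·m
In lb·ft: 712.2/1.356 = 525 lb·ft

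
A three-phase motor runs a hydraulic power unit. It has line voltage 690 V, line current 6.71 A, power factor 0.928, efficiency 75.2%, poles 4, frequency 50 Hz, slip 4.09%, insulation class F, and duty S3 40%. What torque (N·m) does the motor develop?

P_in = √3·V·I·cosφ = 1.732 × 690 × 6.71 × 0.928 = 7442 W
P_out = η·P_in = 0.752 × 7442 = 5596 W
n_s = 120×50/4 = 1500 rpm; n = 1500×(1−0.0409) = 1439 rpm
ω = 2π×1439/60 = 150.7 rad/s
τ = P_out/ω = 5596/150.7 = 37.1 N·m

37.1 N·m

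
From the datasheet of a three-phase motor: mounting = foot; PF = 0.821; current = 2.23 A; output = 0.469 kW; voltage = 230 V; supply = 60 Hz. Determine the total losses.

P_in = √3·V·I·cosφ = 1.732×230×2.23×0.821 = 729 W
P_out = 469 W
Losses = P_in − P_out = 729 − 469 = 260 W

260 W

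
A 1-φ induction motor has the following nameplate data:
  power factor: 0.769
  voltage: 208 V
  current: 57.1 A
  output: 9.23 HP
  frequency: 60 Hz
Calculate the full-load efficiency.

75.4 %

P_out = 9.23 × 746 = 6886 W
P_in = V·I·cosφ = 208 × 57.1 × 0.769 = 9133 W
η = P_out / P_in = 6886 / 9133 = 0.754 = 75.4%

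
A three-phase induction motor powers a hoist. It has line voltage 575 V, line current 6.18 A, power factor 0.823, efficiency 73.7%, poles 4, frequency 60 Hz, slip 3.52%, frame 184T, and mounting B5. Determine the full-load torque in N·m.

20.5 N·m

P_in = √3·V·I·cosφ = 1.732 × 575 × 6.18 × 0.823 = 5065 W
P_out = η·P_in = 0.737 × 5065 = 3733 W
n_s = 120×60/4 = 1800 rpm; n = 1800×(1−0.0352) = 1737 rpm
ω = 2π×1737/60 = 181.9 rad/s
τ = P_out/ω = 3733/181.9 = 20.5 N·m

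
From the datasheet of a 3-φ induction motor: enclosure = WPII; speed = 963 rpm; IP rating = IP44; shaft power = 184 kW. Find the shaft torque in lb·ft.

ω = 2π × 963/60 = 100.8 rad/s
τ = P/ω = 184000/100.8 = 1825 N·m
In lb·ft: 1825/1.356 = 1350 lb·ft

1350 lb·ft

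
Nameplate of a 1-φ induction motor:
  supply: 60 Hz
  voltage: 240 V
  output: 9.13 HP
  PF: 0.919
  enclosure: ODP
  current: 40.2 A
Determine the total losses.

2060 W

P_in = V·I·cosφ = 240×40.2×0.919 = 8867 W
P_out = 9.13×746 = 6811 W
Losses = P_in − P_out = 8867 − 6811 = 2056 W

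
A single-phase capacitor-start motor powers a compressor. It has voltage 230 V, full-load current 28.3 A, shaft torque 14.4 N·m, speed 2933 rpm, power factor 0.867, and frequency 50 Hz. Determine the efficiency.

78.4 %

ω = 2π × 2933/60 = 307.1 rad/s; P_out = τω = 14.4 × 307.1 = 4422 W
P_in = V·I·cosφ = 230 × 28.3 × 0.867 = 5643 W
η = P_out / P_in = 4422 / 5643 = 0.784 = 78.4%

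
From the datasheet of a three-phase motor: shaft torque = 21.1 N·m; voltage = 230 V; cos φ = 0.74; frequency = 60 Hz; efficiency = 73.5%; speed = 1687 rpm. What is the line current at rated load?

17.2 A

ω = 2π×1687/60 = 176.7 rad/s; P_out = τω = 21.1 × 176.7 = 3728 W
P_in = P_out / η = 3728 / 0.735 = 5072 W
I_L = P_in / (√3·V_L·cosφ) = 5072 / (1.732 × 230 × 0.74) = 17.2 A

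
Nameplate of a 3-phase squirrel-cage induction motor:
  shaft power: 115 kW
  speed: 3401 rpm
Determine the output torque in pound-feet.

ω = 2π × 3401/60 = 356.2 rad/s
τ = P/ω = 115000/356.2 = 322.9 N·m
In lb·ft: 322.9/1.356 = 238 lb·ft

238 lb·ft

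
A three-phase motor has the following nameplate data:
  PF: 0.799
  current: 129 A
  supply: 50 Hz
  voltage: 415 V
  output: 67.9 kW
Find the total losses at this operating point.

P_in = √3·V·I·cosφ = 1.732×415×129×0.799 = 74085 W
P_out = 67900 W
Losses = P_in − P_out = 74085 − 67900 = 6185 W

6190 W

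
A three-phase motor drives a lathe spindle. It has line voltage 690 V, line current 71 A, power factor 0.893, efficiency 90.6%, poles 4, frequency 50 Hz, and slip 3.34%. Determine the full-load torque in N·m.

452 N·m

P_in = √3·V·I·cosφ = 1.732 × 690 × 71 × 0.893 = 75772 W
P_out = η·P_in = 0.906 × 75772 = 68649 W
n_s = 120×50/4 = 1500 rpm; n = 1500×(1−0.0334) = 1450 rpm
ω = 2π×1450/60 = 151.8 rad/s
τ = P_out/ω = 68649/151.8 = 452 N·m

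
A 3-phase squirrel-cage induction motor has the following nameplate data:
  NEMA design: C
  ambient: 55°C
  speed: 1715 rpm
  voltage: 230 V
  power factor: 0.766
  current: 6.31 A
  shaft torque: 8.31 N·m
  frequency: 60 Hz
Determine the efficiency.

ω = 2π × 1715/60 = 179.6 rad/s; P_out = τω = 8.31 × 179.6 = 1492 W
P_in = √3·V_L·I_L·cosφ = 1.732 × 230 × 6.31 × 0.766 = 1925 W
η = P_out / P_in = 1492 / 1925 = 0.775 = 77.5%

77.5 %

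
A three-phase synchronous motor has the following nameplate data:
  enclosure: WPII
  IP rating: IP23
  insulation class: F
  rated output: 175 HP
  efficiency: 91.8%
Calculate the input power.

142 kW

P_out = 175 × 746 = 130550 W
P_in = P_out/η = 130550/0.918 = 142211 W = 142 kW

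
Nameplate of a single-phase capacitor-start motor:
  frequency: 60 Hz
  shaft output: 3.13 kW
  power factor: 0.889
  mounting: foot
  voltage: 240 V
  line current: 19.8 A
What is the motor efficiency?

74.1 %

P_out = 3.13 kW = 3130 W
P_in = V·I·cosφ = 240 × 19.8 × 0.889 = 4225 W
η = P_out / P_in = 3130 / 4225 = 0.741 = 74.1%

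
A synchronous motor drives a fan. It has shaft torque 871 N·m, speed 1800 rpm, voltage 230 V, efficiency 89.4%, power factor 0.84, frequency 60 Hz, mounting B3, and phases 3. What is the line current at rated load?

549 A

ω = 2π×1800/60 = 188.5 rad/s; P_out = τω = 871 × 188.5 = 164184 W
P_in = P_out / η = 164184 / 0.894 = 183651 W
I_L = P_in / (√3·V_L·cosφ) = 183651 / (1.732 × 230 × 0.84) = 549 A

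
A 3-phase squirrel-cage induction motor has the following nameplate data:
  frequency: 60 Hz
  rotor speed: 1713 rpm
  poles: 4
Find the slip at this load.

n_s = 120f/p = 120×60/4 = 1800 rpm
s = (n_s − n)/n_s = (1800 − 1713)/1800 = 0.0483

4.83 %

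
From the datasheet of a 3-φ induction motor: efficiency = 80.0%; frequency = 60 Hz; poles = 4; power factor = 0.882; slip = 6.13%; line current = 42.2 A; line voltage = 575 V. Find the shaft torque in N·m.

168 N·m

P_in = √3·V·I·cosφ = 1.732 × 575 × 42.2 × 0.882 = 37068 W
P_out = η·P_in = 0.8 × 37068 = 29654 W
n_s = 120×60/4 = 1800 rpm; n = 1800×(1−0.0613) = 1690 rpm
ω = 2π×1690/60 = 177 rad/s
τ = P_out/ω = 29654/177 = 168 N·m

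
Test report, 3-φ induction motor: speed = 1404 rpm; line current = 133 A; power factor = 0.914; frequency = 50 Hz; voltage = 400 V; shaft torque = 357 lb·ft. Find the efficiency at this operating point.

84.5 %

τ = 357 lb·ft × 1.356 = 484.1 N·m
ω = 2π × 1404/60 = 147 rad/s; P_out = τω = 484.1 × 147 = 71163 W
P_in = √3·V_L·I_L·cosφ = 1.732 × 400 × 133 × 0.914 = 84218 W
η = P_out / P_in = 71163 / 84218 = 0.845 = 84.5%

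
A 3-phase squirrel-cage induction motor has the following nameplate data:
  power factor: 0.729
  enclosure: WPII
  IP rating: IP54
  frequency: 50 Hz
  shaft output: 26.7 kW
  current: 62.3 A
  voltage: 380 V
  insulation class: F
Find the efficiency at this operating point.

P_out = 26.7 kW = 26700 W
P_in = √3·V_L·I_L·cosφ = 1.732 × 380 × 62.3 × 0.729 = 29891 W
η = P_out / P_in = 26700 / 29891 = 0.893 = 89.3%

89.3 %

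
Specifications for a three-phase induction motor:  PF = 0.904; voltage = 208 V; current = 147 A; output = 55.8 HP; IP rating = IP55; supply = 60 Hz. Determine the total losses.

6250 W

P_in = √3·V·I·cosφ = 1.732×208×147×0.904 = 47874 W
P_out = 55.8×746 = 41627 W
Losses = P_in − P_out = 47874 − 41627 = 6247 W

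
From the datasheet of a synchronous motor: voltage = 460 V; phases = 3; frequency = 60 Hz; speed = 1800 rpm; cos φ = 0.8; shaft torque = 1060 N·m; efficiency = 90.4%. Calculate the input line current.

347 A

ω = 2π×1800/60 = 188.5 rad/s; P_out = τω = 1060 × 188.5 = 199810 W
P_in = P_out / η = 199810 / 0.904 = 221029 W
I_L = P_in / (√3·V_L·cosφ) = 221029 / (1.732 × 460 × 0.8) = 347 A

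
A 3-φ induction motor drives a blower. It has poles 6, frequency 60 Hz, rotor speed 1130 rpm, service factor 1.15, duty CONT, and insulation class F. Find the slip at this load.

n_s = 120f/p = 120×60/6 = 1200 rpm
s = (n_s − n)/n_s = (1200 − 1130)/1200 = 0.0583

5.83 %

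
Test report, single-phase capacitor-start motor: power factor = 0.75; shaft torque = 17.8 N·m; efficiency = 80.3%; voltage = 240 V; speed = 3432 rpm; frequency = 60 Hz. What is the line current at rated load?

ω = 2π×3432/60 = 359.4 rad/s; P_out = τω = 17.8 × 359.4 = 6397 W
P_in = P_out / η = 6397 / 0.803 = 7966 W
I = P_in / (V·cosφ) = 7966 / (240 × 0.75) = 44.3 A

44.3 A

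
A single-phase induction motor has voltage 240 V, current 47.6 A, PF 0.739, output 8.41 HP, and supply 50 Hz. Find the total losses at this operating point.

P_in = V·I·cosφ = 240×47.6×0.739 = 8442 W
P_out = 8.41×746 = 6274 W
Losses = P_in − P_out = 8442 − 6274 = 2168 W

2.17 kW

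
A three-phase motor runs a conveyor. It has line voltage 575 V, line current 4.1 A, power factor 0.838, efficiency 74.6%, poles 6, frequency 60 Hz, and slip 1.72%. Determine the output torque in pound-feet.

15.2 lb·ft

P_in = √3·V·I·cosφ = 1.732 × 575 × 4.1 × 0.838 = 3422 W
P_out = η·P_in = 0.746 × 3422 = 2553 W
n_s = 120×60/6 = 1200 rpm; n = 1200×(1−0.0172) = 1179 rpm
ω = 2π×1179/60 = 123.5 rad/s
τ = P_out/ω = 2553/123.5 = 20.67 N·m
In lb·ft: 20.67/1.356 = 15.2 lb·ft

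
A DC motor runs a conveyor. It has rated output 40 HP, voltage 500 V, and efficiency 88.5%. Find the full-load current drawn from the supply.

P_out = 40 × 746 = 29840 W
P_in = P_out / η = 29840 / 0.885 = 33718 W
I = P_in / V = 33718 / 500 = 67.4 A

67.4 A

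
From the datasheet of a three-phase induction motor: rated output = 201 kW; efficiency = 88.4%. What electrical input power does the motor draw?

P_out = 201000 W
P_in = P_out/η = 201000/0.884 = 227376 W = 227 kW

227 kW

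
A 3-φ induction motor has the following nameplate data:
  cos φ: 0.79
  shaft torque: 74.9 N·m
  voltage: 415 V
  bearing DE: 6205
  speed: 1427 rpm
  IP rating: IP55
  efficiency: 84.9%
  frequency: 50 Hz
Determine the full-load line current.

23.2 A

ω = 2π×1427/60 = 149.4 rad/s; P_out = τω = 74.9 × 149.4 = 11190 W
P_in = P_out / η = 11190 / 0.849 = 13180 W
I_L = P_in / (√3·V_L·cosφ) = 13180 / (1.732 × 415 × 0.79) = 23.2 A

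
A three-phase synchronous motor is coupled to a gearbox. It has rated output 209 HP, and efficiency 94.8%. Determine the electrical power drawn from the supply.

164 kW

P_out = 209 × 746 = 155914 W
P_in = P_out/η = 155914/0.948 = 164466 W = 164 kW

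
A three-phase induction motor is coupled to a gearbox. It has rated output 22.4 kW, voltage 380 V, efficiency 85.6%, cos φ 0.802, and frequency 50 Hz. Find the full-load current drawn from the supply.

P_out = 22.4 kW = 22400 W
P_in = P_out / η = 22400 / 0.856 = 26168 W
I_L = P_in / (√3·V_L·cosφ) = 26168 / (1.732 × 380 × 0.802) = 49.6 A

49.6 A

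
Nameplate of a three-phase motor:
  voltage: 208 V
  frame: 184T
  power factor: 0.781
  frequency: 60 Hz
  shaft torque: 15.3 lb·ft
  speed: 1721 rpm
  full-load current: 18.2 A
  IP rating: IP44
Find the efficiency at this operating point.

73.0 %

τ = 15.3 lb·ft × 1.356 = 20.75 N·m
ω = 2π × 1721/60 = 180.2 rad/s; P_out = τω = 20.75 × 180.2 = 3739 W
P_in = √3·V_L·I_L·cosφ = 1.732 × 208 × 18.2 × 0.781 = 5121 W
η = P_out / P_in = 3739 / 5121 = 0.730 = 73.0%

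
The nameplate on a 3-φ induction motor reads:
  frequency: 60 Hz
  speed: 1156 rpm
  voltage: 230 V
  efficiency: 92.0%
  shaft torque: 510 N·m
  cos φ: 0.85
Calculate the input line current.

ω = 2π×1156/60 = 121.1 rad/s; P_out = τω = 510 × 121.1 = 61761 W
P_in = P_out / η = 61761 / 0.920 = 67132 W
I_L = P_in / (√3·V_L·cosφ) = 67132 / (1.732 × 230 × 0.85) = 198 A

198 A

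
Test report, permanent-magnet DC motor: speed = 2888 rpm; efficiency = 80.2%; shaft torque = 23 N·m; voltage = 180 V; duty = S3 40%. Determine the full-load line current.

48.2 A

ω = 2π×2888/60 = 302.4 rad/s; P_out = τω = 23 × 302.4 = 6955 W
P_in = P_out / η = 6955 / 0.802 = 8672 W
I = P_in / V = 8672 / 180 = 48.2 A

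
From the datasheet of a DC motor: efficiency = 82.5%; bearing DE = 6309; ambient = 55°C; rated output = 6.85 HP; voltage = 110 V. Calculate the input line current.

56.3 A

P_out = 6.85 × 746 = 5110 W
P_in = P_out / η = 5110 / 0.825 = 6194 W
I = P_in / V = 6194 / 110 = 56.3 A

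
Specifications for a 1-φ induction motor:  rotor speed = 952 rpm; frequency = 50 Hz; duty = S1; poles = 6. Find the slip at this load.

n_s = 120f/p = 120×50/6 = 1000 rpm
s = (n_s − n)/n_s = (1000 − 952)/1000 = 0.0480

4.8 %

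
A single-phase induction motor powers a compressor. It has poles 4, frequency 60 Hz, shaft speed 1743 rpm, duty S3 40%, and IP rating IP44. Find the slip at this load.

n_s = 120f/p = 120×60/4 = 1800 rpm
s = (n_s − n)/n_s = (1800 − 1743)/1800 = 0.0317

3.2 %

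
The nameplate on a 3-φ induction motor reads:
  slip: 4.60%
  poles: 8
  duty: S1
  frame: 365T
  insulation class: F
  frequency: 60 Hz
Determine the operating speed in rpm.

859 rpm

n_s = 120f/p = 120×60/8 = 900 rpm
n = n_s(1 − s) = 900 × (1 − 0.046) = 859 rpm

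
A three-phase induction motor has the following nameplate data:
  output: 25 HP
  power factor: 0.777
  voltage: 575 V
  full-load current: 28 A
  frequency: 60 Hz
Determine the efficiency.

P_out = 25 × 746 = 18650 W
P_in = √3·V_L·I_L·cosφ = 1.732 × 575 × 28 × 0.777 = 21667 W
η = P_out / P_in = 18650 / 21667 = 0.861 = 86.1%

86.1 %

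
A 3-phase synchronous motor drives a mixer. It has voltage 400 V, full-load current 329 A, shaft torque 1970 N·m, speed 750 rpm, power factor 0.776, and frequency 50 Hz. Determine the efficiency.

ω = 2π × 750/60 = 78.54 rad/s; P_out = τω = 1970 × 78.54 = 154724 W
P_in = √3·V_L·I_L·cosφ = 1.732 × 400 × 329 × 0.776 = 176875 W
η = P_out / P_in = 154724 / 176875 = 0.875 = 87.5%

87.5 %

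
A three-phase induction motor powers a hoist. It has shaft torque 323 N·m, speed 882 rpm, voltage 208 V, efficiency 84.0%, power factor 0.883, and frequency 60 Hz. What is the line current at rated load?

ω = 2π×882/60 = 92.36 rad/s; P_out = τω = 323 × 92.36 = 29832 W
P_in = P_out / η = 29832 / 0.840 = 35514 W
I_L = P_in / (√3·V_L·cosφ) = 35514 / (1.732 × 208 × 0.883) = 112 A

112 A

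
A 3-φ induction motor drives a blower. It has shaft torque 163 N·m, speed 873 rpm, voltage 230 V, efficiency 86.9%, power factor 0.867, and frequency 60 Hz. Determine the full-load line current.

49.6 A

ω = 2π×873/60 = 91.42 rad/s; P_out = τω = 163 × 91.42 = 14901 W
P_in = P_out / η = 14901 / 0.869 = 17147 W
I_L = P_in / (√3·V_L·cosφ) = 17147 / (1.732 × 230 × 0.867) = 49.6 A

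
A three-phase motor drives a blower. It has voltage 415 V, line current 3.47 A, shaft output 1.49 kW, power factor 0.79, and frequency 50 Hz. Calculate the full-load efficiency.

P_out = 1.49 kW = 1490 W
P_in = √3·V_L·I_L·cosφ = 1.732 × 415 × 3.47 × 0.79 = 1970 W
η = P_out / P_in = 1490 / 1970 = 0.756 = 75.6%

75.6 %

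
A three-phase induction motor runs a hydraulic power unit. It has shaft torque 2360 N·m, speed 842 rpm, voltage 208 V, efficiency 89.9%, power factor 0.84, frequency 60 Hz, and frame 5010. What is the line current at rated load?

765 A

ω = 2π×842/60 = 88.17 rad/s; P_out = τω = 2360 × 88.17 = 208081 W
P_in = P_out / η = 208081 / 0.899 = 231458 W
I_L = P_in / (√3·V_L·cosφ) = 231458 / (1.732 × 208 × 0.84) = 765 A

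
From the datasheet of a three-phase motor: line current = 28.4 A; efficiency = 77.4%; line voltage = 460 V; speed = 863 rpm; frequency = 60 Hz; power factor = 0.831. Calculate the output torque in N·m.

161 N·m

P_in = √3·V·I·cosφ = 1.732 × 460 × 28.4 × 0.831 = 18803 W
P_out = η·P_in = 0.774 × 18803 = 14554 W
n = 863 rpm
ω = 2π×863/60 = 90.37 rad/s
τ = P_out/ω = 14554/90.37 = 161 N·m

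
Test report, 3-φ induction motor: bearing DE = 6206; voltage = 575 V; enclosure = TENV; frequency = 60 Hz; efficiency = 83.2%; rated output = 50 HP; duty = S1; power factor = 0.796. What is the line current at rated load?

56.6 A

P_out = 50 × 746 = 37300 W
P_in = P_out / η = 37300 / 0.832 = 44832 W
I_L = P_in / (√3·V_L·cosφ) = 44832 / (1.732 × 575 × 0.796) = 56.6 A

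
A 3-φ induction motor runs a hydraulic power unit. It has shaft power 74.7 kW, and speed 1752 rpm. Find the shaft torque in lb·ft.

ω = 2π × 1752/60 = 183.5 rad/s
τ = P/ω = 74700/183.5 = 407.1 N·m
In lb·ft: 407.1/1.356 = 300 lb·ft

300 lb·ft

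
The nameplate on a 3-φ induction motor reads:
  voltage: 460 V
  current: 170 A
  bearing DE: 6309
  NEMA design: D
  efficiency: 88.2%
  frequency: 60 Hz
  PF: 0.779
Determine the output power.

93.1 kW

P_in = √3·V·I·cosφ = 1.732 × 460 × 170 × 0.779 = 105510 W
P_out = η·P_in = 0.882 × 105510 = 93060 W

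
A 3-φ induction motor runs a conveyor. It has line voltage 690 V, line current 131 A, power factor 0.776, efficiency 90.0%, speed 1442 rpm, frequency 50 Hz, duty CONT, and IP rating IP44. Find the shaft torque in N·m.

P_in = √3·V·I·cosφ = 1.732 × 690 × 131 × 0.776 = 121487 W
P_out = η·P_in = 0.9 × 121487 = 109338 W
n = 1442 rpm
ω = 2π×1442/60 = 151 rad/s
τ = P_out/ω = 109338/151 = 724 N·m

724 N·m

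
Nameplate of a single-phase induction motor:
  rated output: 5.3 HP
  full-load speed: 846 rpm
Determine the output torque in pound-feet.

P_out = 5.3 × 746 = 3954 W
ω = 2π × 846/60 = 88.59 rad/s
τ = P_out/ω = 3954/88.59 = 44.63 N·m
In lb·ft: 44.63/1.356 = 32.9 lb·ft

32.9 lb·ft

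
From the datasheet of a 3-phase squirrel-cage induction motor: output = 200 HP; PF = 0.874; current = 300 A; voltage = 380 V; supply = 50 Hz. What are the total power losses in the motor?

P_in = √3·V·I·cosφ = 1.732×380×300×0.874 = 172570 W
P_out = 200×746 = 149200 W
Losses = P_in − P_out = 172570 − 149200 = 23370 W

23400 W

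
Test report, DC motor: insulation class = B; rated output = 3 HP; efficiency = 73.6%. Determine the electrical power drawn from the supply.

P_out = 3 × 746 = 2238 W
P_in = P_out/η = 2238/0.736 = 3041 W = 3.04 kW

3.04 kW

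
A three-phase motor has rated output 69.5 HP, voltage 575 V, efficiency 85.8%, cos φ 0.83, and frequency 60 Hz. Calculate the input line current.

73.1 A

P_out = 69.5 × 746 = 51847 W
P_in = P_out / η = 51847 / 0.858 = 60428 W
I_L = P_in / (√3·V_L·cosφ) = 60428 / (1.732 × 575 × 0.83) = 73.1 A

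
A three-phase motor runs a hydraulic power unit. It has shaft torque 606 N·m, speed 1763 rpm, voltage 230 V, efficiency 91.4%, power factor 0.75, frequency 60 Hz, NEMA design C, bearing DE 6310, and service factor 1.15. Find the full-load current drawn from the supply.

410 A

ω = 2π×1763/60 = 184.6 rad/s; P_out = τω = 606 × 184.6 = 111868 W
P_in = P_out / η = 111868 / 0.914 = 122394 W
I_L = P_in / (√3·V_L·cosφ) = 122394 / (1.732 × 230 × 0.75) = 410 A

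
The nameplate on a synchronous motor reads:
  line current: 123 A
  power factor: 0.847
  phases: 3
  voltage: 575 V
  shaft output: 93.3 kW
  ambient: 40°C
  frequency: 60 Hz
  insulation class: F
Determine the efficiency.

89.9 %

P_out = 93.3 kW = 93300 W
P_in = √3·V_L·I_L·cosφ = 1.732 × 575 × 123 × 0.847 = 103754 W
η = P_out / P_in = 93300 / 103754 = 0.899 = 89.9%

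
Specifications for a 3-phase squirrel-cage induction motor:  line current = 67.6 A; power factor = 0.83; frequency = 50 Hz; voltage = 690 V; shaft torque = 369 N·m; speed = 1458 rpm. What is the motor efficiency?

ω = 2π × 1458/60 = 152.7 rad/s; P_out = τω = 369 × 152.7 = 56346 W
P_in = √3·V_L·I_L·cosφ = 1.732 × 690 × 67.6 × 0.83 = 67054 W
η = P_out / P_in = 56346 / 67054 = 0.840 = 84.0%

84.0 %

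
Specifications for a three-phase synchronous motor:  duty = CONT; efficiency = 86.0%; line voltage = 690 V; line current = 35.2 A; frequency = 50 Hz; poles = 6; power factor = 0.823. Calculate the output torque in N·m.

284 N·m

P_in = √3·V·I·cosφ = 1.732 × 690 × 35.2 × 0.823 = 34621 W
P_out = η·P_in = 0.86 × 34621 = 29774 W
n = n_s = 120×50/6 = 1000 rpm (synchronous)
ω = 2π×1000/60 = 104.7 rad/s
τ = P_out/ω = 29774/104.7 = 284 N·m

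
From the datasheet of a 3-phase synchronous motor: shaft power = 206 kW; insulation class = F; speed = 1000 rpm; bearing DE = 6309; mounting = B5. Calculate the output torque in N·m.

ω = 2π × 1000/60 = 104.7 rad/s
τ = P/ω = 206000/104.7 = 1970 N·m

1970 N·m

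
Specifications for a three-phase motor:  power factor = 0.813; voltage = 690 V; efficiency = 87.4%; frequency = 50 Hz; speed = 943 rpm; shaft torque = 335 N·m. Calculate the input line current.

ω = 2π×943/60 = 98.75 rad/s; P_out = τω = 335 × 98.75 = 33081 W
P_in = P_out / η = 33081 / 0.874 = 37850 W
I_L = P_in / (√3·V_L·cosφ) = 37850 / (1.732 × 690 × 0.813) = 39 A

39 A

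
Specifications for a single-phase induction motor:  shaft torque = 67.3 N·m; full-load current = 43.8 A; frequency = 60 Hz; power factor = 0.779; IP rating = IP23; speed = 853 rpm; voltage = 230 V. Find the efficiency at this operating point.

76.6 %

ω = 2π × 853/60 = 89.33 rad/s; P_out = τω = 67.3 × 89.33 = 6012 W
P_in = V·I·cosφ = 230 × 43.8 × 0.779 = 7848 W
η = P_out / P_in = 6012 / 7848 = 0.766 = 76.6%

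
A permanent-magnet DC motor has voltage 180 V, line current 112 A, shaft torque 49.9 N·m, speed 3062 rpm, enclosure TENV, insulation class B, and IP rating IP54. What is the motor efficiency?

ω = 2π × 3062/60 = 320.7 rad/s; P_out = τω = 49.9 × 320.7 = 16003 W
P_in = V·I = 180 × 112 = 20160 W
η = P_out / P_in = 16003 / 20160 = 0.794 = 79.4%

79.4 %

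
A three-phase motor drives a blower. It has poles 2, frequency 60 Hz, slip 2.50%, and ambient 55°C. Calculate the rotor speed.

n_s = 120f/p = 120×60/2 = 3600 rpm
n = n_s(1 − s) = 3600 × (1 − 0.025) = 3510 rpm

3510 rpm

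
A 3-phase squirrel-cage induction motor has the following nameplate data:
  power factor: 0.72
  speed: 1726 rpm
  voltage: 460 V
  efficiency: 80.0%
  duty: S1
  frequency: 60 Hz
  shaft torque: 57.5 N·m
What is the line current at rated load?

22.6 A

ω = 2π×1726/60 = 180.7 rad/s; P_out = τω = 57.5 × 180.7 = 10390 W
P_in = P_out / η = 10390 / 0.800 = 12988 W
I_L = P_in / (√3·V_L·cosφ) = 12988 / (1.732 × 460 × 0.72) = 22.6 A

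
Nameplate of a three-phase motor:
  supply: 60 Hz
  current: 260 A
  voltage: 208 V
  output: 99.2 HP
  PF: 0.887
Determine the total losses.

9080 W

P_in = √3·V·I·cosφ = 1.732×208×260×0.887 = 83082 W
P_out = 99.2×746 = 74003 W
Losses = P_in − P_out = 83082 − 74003 = 9079 W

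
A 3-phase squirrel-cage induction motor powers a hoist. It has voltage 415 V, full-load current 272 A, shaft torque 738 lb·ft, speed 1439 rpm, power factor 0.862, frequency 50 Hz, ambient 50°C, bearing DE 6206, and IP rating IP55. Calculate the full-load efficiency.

τ = 738 lb·ft × 1.356 = 1001 N·m
ω = 2π × 1439/60 = 150.7 rad/s; P_out = τω = 1001 × 150.7 = 150851 W
P_in = √3·V_L·I_L·cosφ = 1.732 × 415 × 272 × 0.862 = 168528 W
η = P_out / P_in = 150851 / 168528 = 0.895 = 89.5%

89.5 %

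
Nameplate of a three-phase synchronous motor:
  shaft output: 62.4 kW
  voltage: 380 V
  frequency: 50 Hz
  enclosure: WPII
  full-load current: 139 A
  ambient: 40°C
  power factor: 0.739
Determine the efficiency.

92.3 %

P_out = 62.4 kW = 62400 W
P_in = √3·V_L·I_L·cosφ = 1.732 × 380 × 139 × 0.739 = 67607 W
η = P_out / P_in = 62400 / 67607 = 0.923 = 92.3%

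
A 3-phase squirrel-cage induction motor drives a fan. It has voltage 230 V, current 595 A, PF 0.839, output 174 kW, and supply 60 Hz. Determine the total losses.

24900 W

P_in = √3·V·I·cosφ = 1.732×230×595×0.839 = 198863 W
P_out = 174000 W
Losses = P_in − P_out = 198863 − 174000 = 24863 W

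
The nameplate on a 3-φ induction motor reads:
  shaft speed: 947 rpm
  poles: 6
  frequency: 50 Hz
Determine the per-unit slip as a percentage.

n_s = 120f/p = 120×50/6 = 1000 rpm
s = (n_s − n)/n_s = (1000 − 947)/1000 = 0.0530

5.30 %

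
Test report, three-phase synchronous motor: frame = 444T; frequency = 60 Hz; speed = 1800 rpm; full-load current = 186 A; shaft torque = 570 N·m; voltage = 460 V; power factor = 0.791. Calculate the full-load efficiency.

91.7 %

ω = 2π × 1800/60 = 188.5 rad/s; P_out = τω = 570 × 188.5 = 107445 W
P_in = √3·V_L·I_L·cosφ = 1.732 × 460 × 186 × 0.791 = 117218 W
η = P_out / P_in = 107445 / 117218 = 0.917 = 91.7%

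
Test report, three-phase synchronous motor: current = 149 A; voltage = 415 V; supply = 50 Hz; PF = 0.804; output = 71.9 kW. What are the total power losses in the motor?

14.2 kW

P_in = √3·V·I·cosφ = 1.732×415×149×0.804 = 86107 W
P_out = 71900 W
Losses = P_in − P_out = 86107 − 71900 = 14207 W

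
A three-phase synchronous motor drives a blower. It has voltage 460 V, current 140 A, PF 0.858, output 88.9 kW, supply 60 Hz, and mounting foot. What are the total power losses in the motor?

P_in = √3·V·I·cosφ = 1.732×460×140×0.858 = 95702 W
P_out = 88900 W
Losses = P_in − P_out = 95702 − 88900 = 6802 W

6.8 kW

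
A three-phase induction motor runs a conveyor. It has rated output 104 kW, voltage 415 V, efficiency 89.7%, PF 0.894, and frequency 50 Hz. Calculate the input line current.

180 A

P_out = 104 kW = 104000 W
P_in = P_out / η = 104000 / 0.897 = 115942 W
I_L = P_in / (√3·V_L·cosφ) = 115942 / (1.732 × 415 × 0.894) = 180 A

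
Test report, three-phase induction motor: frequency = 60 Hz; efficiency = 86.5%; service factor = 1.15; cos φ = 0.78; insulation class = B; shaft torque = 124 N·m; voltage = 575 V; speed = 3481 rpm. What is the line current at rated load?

67.3 A

ω = 2π×3481/60 = 364.5 rad/s; P_out = τω = 124 × 364.5 = 45198 W
P_in = P_out / η = 45198 / 0.865 = 52252 W
I_L = P_in / (√3·V_L·cosφ) = 52252 / (1.732 × 575 × 0.78) = 67.3 A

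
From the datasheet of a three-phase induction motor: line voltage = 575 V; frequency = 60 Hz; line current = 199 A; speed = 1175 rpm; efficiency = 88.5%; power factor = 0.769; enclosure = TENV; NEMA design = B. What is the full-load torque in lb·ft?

809 lb·ft

P_in = √3·V·I·cosφ = 1.732 × 575 × 199 × 0.769 = 152404 W
P_out = η·P_in = 0.885 × 152404 = 134878 W
n = 1175 rpm
ω = 2π×1175/60 = 123 rad/s
τ = P_out/ω = 134878/123 = 1097 N·m
In lb·ft: 1097/1.356 = 809 lb·ft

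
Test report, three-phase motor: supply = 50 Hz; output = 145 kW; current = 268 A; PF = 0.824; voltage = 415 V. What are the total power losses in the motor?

13700 W

P_in = √3·V·I·cosφ = 1.732×415×268×0.824 = 158730 W
P_out = 145000 W
Losses = P_in − P_out = 158730 − 145000 = 13730 W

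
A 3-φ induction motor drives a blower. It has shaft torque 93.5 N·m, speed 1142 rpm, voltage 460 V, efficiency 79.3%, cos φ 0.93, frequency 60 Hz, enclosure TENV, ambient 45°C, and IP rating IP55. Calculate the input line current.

19 A

ω = 2π×1142/60 = 119.6 rad/s; P_out = τω = 93.5 × 119.6 = 11183 W
P_in = P_out / η = 11183 / 0.793 = 14102 W
I_L = P_in / (√3·V_L·cosφ) = 14102 / (1.732 × 460 × 0.93) = 19 A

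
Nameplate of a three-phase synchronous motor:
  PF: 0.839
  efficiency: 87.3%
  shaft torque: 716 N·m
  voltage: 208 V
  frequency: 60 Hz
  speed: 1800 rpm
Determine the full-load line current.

511 A

ω = 2π×1800/60 = 188.5 rad/s; P_out = τω = 716 × 188.5 = 134966 W
P_in = P_out / η = 134966 / 0.873 = 154600 W
I_L = P_in / (√3·V_L·cosφ) = 154600 / (1.732 × 208 × 0.839) = 511 A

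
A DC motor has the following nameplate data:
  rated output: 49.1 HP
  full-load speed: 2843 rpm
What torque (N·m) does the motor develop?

P_out = 49.1 × 746 = 36629 W
ω = 2π × 2843/60 = 297.7 rad/s
τ = P_out/ω = 36629/297.7 = 123 N·m

123 N·m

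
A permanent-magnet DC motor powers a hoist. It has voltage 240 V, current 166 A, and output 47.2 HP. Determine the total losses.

4630 W

P_in = V·I = 240×166 = 39840 W
P_out = 47.2×746 = 35211 W
Losses = P_in − P_out = 39840 − 35211 = 4629 W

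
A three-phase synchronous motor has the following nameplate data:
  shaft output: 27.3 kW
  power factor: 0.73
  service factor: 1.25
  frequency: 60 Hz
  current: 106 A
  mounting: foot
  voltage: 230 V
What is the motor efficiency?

88.6 %

P_out = 27.3 kW = 27300 W
P_in = √3·V_L·I_L·cosφ = 1.732 × 230 × 106 × 0.73 = 30825 W
η = P_out / P_in = 27300 / 30825 = 0.886 = 88.6%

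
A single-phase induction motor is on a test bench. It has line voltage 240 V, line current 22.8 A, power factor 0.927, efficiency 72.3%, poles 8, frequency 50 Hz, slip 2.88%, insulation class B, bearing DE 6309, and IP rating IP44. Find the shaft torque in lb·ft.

P_in = V·I·cosφ = 240 × 22.8 × 0.927 = 5073 W
P_out = η·P_in = 0.723 × 5073 = 3668 W
n_s = 120×50/8 = 750 rpm; n = 750×(1−0.0288) = 728 rpm
ω = 2π×728/60 = 76.24 rad/s
τ = P_out/ω = 3668/76.24 = 48.11 N·m
In lb·ft: 48.11/1.356 = 35.5 lb·ft

35.5 lb·ft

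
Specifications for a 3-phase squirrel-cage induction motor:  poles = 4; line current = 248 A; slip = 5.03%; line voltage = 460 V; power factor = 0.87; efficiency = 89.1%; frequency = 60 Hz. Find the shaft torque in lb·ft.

P_in = √3·V·I·cosφ = 1.732 × 460 × 248 × 0.87 = 171900 W
P_out = η·P_in = 0.891 × 171900 = 153163 W
n_s = 120×60/4 = 1800 rpm; n = 1800×(1−0.0503) = 1709 rpm
ω = 2π×1709/60 = 179 rad/s
τ = P_out/ω = 153163/179 = 855.7 N·m
In lb·ft: 855.7/1.356 = 631 lb·ft

631 lb·ft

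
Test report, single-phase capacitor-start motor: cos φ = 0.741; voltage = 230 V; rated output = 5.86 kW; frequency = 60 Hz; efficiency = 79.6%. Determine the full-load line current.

43.2 A

P_out = 5.86 kW = 5860 W
P_in = P_out / η = 5860 / 0.796 = 7362 W
I = P_in / (V·cosφ) = 7362 / (230 × 0.741) = 43.2 A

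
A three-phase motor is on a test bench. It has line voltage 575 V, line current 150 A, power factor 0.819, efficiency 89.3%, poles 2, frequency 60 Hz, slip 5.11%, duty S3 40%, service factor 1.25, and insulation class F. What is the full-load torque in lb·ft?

225 lb·ft

P_in = √3·V·I·cosφ = 1.732 × 575 × 150 × 0.819 = 122346 W
P_out = η·P_in = 0.893 × 122346 = 109255 W
n_s = 120×60/2 = 3600 rpm; n = 3600×(1−0.0511) = 3416 rpm
ω = 2π×3416/60 = 357.7 rad/s
τ = P_out/ω = 109255/357.7 = 305.4 N·m
In lb·ft: 305.4/1.356 = 225 lb·ft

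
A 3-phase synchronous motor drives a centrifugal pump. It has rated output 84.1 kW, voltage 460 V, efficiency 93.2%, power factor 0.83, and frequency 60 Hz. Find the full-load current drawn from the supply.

136 A

P_out = 84.1 kW = 84100 W
P_in = P_out / η = 84100 / 0.932 = 90236 W
I_L = P_in / (√3·V_L·cosφ) = 90236 / (1.732 × 460 × 0.83) = 136 A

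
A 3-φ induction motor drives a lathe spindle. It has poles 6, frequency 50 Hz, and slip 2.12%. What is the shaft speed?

n_s = 120f/p = 120×50/6 = 1000 rpm
n = n_s(1 − s) = 1000 × (1 − 0.0212) = 979 rpm

979 rpm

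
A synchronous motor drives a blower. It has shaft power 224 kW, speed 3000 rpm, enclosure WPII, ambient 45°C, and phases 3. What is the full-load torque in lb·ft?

526 lb·ft

ω = 2π × 3000/60 = 314.2 rad/s
τ = P/ω = 224000/314.2 = 712.9 N·m
In lb·ft: 712.9/1.356 = 526 lb·ft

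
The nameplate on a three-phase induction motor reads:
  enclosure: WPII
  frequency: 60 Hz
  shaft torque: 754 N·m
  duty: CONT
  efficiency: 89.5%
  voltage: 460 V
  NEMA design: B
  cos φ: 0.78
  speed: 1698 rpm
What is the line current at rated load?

241 A

ω = 2π×1698/60 = 177.8 rad/s; P_out = τω = 754 × 177.8 = 134061 W
P_in = P_out / η = 134061 / 0.895 = 149789 W
I_L = P_in / (√3·V_L·cosφ) = 149789 / (1.732 × 460 × 0.78) = 241 A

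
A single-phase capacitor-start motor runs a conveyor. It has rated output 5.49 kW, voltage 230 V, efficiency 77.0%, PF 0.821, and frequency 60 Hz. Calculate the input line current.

P_out = 5.49 kW = 5490 W
P_in = P_out / η = 5490 / 0.770 = 7130 W
I = P_in / (V·cosφ) = 7130 / (230 × 0.821) = 37.8 A

37.8 A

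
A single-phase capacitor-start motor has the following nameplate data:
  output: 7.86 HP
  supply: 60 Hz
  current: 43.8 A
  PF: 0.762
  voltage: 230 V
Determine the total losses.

P_in = V·I·cosφ = 230×43.8×0.762 = 7676 W
P_out = 7.86×746 = 5864 W
Losses = P_in − P_out = 7676 − 5864 = 1812 W

1.81 kW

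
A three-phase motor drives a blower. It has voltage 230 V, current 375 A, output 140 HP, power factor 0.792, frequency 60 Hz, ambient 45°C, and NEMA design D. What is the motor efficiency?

88.3 %

P_out = 140 × 746 = 104440 W
P_in = √3·V_L·I_L·cosφ = 1.732 × 230 × 375 × 0.792 = 118313 W
η = P_out / P_in = 104440 / 118313 = 0.883 = 88.3%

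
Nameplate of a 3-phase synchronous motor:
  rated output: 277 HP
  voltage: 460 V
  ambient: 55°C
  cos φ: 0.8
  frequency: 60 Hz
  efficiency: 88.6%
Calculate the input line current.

366 A

P_out = 277 × 746 = 206642 W
P_in = P_out / η = 206642 / 0.886 = 233230 W
I_L = P_in / (√3·V_L·cosφ) = 233230 / (1.732 × 460 × 0.8) = 366 A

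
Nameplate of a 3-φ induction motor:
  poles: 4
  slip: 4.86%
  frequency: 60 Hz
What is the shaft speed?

1713 rpm

n_s = 120f/p = 120×60/4 = 1800 rpm
n = n_s(1 − s) = 1800 × (1 − 0.0486) = 1713 rpm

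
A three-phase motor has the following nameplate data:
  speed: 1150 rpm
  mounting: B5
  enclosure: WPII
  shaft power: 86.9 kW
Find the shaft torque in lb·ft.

ω = 2π × 1150/60 = 120.4 rad/s
τ = P/ω = 86900/120.4 = 721.8 N·m
In lb·ft: 721.8/1.356 = 532 lb·ft

532 lb·ft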